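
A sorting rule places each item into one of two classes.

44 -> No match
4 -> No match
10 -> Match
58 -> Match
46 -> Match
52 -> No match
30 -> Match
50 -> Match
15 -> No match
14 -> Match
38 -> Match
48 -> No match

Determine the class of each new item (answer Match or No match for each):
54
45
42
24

Match, No match, Match, No match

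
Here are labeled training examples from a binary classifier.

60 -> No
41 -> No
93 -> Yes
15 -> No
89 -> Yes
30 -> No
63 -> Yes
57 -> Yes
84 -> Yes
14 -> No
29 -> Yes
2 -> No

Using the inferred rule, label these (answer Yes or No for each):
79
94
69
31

Yes, Yes, Yes, No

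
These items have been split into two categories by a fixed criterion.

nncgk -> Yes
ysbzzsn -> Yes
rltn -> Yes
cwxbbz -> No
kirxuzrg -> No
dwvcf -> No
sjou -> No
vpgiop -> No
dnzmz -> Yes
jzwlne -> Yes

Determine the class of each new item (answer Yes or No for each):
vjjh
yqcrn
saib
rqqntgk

Looking at the examples, the only property every 'Yes' case has and every 'No' case lacks is: contains 'n'.
vjjh: No (no 'n'). yqcrn: Yes (has 'n'). saib: No (no 'n'). rqqntgk: Yes (has 'n').

No, Yes, No, Yes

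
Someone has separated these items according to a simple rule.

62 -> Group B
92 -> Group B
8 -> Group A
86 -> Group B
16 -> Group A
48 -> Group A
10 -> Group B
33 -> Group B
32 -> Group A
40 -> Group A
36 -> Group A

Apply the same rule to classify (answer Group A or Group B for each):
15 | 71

The classifier is using: multiple of 4 AND at most 48.
Group B: 15, since 15 = 4·3 + 3, 15 ≤ 48. Group B: 71, since 71 = 4·17 + 3, 71 > 48.

Group B, Group B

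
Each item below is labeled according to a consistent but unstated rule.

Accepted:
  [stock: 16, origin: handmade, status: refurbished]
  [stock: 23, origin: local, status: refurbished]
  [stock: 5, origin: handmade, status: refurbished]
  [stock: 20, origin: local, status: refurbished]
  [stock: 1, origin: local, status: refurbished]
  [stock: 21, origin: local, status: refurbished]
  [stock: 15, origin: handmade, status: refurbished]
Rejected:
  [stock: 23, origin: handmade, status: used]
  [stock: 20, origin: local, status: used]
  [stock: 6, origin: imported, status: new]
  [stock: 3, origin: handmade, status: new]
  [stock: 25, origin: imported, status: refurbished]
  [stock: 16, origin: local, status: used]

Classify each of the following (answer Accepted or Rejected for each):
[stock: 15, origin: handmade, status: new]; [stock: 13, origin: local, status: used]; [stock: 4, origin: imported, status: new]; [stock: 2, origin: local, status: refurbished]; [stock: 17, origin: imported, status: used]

Rejected, Rejected, Rejected, Accepted, Rejected

The distinguishing property — status is refurbished AND stock ≤ 23 — holds for all the 'Accepted' cases and none of the 'Rejected' cases.
[stock: 15, origin: handmade, status: new] — status is new, stock = 15, hence Rejected. [stock: 13, origin: local, status: used] — status is used, stock = 13, hence Rejected. [stock: 4, origin: imported, status: new] — status is new, stock = 4, hence Rejected. [stock: 2, origin: local, status: refurbished] — status is refurbished, stock = 2, hence Accepted. [stock: 17, origin: imported, status: used] — status is used, stock = 17, hence Rejected.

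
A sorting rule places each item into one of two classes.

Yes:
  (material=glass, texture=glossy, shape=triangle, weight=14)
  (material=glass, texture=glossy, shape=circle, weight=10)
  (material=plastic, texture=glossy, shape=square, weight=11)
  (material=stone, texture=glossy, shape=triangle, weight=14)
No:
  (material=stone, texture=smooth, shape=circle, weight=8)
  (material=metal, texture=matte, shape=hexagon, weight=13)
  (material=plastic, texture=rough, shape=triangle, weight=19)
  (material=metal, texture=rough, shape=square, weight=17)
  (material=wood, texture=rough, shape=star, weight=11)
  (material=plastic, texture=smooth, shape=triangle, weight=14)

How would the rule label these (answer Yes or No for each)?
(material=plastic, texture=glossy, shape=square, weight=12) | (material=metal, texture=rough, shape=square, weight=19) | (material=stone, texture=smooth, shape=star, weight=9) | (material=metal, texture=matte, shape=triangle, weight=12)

All 'Yes' examples share one property — texture is glossy — and every 'No' example lacks it.
(material=plastic, texture=glossy, shape=square, weight=12): texture is glossy — passes, so Yes. (material=metal, texture=rough, shape=square, weight=19): texture is rough — fails the rule, so No. (material=stone, texture=smooth, shape=star, weight=9): texture is smooth — fails the rule, so No. (material=metal, texture=matte, shape=triangle, weight=12): texture is matte — fails the rule, so No.

Yes, No, No, No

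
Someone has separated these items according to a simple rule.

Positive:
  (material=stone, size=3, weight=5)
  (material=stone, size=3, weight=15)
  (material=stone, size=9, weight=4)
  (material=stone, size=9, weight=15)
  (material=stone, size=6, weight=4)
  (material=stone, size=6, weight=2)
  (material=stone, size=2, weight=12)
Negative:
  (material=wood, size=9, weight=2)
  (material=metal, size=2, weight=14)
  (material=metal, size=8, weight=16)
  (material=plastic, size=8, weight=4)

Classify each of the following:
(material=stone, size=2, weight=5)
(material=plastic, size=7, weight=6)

Positive, Negative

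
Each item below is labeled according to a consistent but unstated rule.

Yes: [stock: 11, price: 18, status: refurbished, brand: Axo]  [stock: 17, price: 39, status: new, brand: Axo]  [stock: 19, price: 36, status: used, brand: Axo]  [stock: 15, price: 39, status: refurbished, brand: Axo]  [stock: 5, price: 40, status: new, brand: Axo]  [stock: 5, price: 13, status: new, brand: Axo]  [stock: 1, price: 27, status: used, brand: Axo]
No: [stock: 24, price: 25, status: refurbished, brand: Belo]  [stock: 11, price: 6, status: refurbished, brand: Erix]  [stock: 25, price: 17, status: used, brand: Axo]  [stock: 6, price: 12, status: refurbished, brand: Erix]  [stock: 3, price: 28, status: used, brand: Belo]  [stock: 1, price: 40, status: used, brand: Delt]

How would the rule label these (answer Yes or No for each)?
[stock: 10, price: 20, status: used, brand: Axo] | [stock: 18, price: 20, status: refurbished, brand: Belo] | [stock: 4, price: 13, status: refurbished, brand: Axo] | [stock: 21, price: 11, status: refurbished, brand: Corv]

Rule: brand is Axo AND stock ≤ 19. This holds for each 'Yes' example and fails for each 'No' one.
[stock: 10, price: 20, status: used, brand: Axo] — brand is Axo, stock = 10, hence Yes. [stock: 18, price: 20, status: refurbished, brand: Belo] — brand is Belo, stock = 18, hence No. [stock: 4, price: 13, status: refurbished, brand: Axo] — brand is Axo, stock = 4, hence Yes. [stock: 21, price: 11, status: refurbished, brand: Corv] — brand is Corv, stock = 21, hence No.

Yes, No, Yes, No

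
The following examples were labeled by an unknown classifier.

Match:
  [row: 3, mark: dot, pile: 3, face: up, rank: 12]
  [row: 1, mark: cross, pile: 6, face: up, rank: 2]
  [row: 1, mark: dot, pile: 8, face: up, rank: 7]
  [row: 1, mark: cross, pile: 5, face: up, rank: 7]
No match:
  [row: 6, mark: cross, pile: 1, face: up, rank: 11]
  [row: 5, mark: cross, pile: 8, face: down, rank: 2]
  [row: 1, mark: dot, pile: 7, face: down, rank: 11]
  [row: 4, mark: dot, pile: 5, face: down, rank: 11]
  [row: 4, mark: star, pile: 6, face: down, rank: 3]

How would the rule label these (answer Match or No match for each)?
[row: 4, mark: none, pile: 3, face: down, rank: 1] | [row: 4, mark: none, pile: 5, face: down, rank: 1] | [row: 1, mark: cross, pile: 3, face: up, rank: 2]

No match, No match, Match

The pattern is that an item is 'Match' exactly when: face is up AND row ≤ 3.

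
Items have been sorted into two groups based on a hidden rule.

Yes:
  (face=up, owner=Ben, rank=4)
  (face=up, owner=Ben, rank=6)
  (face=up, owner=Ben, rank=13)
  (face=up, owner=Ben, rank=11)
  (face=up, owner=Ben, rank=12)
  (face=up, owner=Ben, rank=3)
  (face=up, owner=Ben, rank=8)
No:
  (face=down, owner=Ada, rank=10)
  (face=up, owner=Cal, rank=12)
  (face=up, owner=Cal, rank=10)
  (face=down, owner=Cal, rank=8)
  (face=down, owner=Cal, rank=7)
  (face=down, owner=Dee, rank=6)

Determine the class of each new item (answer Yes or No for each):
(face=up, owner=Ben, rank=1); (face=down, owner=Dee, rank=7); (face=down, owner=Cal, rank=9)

Yes, No, No

The rule appears to be: owner is Ben.
(face=up, owner=Ben, rank=1) → owner is Ben → Yes.
(face=down, owner=Dee, rank=7) → owner is Dee → No.
(face=down, owner=Cal, rank=9) → owner is Cal → No.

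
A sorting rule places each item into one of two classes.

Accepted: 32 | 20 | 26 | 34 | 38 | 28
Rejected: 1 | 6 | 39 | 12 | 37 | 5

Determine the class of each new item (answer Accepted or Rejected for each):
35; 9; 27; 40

'Accepted' ⟺ even AND at least 20.

Rejected, Rejected, Rejected, Accepted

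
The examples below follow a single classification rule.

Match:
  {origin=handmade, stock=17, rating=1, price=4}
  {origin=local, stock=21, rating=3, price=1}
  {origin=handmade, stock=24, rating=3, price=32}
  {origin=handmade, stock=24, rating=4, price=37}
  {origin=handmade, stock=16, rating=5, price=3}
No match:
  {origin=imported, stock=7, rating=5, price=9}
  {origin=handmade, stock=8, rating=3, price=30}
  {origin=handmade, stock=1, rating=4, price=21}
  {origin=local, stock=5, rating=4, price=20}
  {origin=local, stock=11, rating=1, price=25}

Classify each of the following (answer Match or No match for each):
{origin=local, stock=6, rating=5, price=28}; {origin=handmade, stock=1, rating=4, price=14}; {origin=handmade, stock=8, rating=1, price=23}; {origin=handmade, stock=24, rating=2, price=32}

No match, No match, No match, Match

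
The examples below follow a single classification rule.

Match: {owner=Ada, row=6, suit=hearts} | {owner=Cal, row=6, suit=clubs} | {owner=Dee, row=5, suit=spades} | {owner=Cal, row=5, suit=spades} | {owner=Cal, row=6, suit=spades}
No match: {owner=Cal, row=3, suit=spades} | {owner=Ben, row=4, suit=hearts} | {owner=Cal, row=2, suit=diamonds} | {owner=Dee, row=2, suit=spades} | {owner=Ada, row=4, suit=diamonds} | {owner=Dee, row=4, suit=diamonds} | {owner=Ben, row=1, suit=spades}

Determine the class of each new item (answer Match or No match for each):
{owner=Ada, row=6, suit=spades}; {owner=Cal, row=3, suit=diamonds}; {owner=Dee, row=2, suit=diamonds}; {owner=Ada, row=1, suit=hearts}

The simplest hypothesis consistent with all the labels is: row ≥ 5.
Match: {owner=Ada, row=6, suit=spades}, since row = 6.
No match: {owner=Cal, row=3, suit=diamonds}, since row = 3.
No match: {owner=Dee, row=2, suit=diamonds}, since row = 2.
No match: {owner=Ada, row=1, suit=hearts}, since row = 1.

Match, No match, No match, No match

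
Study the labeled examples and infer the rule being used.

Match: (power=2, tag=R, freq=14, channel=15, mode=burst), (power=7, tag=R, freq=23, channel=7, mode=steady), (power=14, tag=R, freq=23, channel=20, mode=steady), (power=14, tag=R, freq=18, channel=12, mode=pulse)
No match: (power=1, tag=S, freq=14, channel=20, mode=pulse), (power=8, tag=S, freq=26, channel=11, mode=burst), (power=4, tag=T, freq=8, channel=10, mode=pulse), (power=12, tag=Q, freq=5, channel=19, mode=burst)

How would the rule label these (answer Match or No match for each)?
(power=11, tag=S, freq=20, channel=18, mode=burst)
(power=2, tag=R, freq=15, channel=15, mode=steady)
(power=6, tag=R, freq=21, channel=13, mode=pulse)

The classifier is using: tag is R.

No match, Match, Match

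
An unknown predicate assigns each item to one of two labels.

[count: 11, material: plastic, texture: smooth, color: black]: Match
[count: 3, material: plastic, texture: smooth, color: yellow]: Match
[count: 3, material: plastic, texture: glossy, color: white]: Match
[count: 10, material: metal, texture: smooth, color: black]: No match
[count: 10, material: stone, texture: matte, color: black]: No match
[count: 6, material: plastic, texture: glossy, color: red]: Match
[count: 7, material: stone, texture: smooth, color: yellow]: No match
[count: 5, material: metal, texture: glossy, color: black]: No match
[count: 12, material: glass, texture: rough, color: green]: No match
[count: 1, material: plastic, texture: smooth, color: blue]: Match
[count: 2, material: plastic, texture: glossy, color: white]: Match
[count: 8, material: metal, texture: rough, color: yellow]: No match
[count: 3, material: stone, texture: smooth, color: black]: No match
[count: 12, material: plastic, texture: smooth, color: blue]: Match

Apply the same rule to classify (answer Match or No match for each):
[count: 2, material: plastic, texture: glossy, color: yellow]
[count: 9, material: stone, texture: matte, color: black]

A rule that fits every label: material is plastic — true of each 'Match' example, false of each 'No match' one.
[count: 2, material: plastic, texture: glossy, color: yellow]: material is plastic, has this property → Match.
[count: 9, material: stone, texture: matte, color: black]: material is stone, does not pass → No match.

Match, No match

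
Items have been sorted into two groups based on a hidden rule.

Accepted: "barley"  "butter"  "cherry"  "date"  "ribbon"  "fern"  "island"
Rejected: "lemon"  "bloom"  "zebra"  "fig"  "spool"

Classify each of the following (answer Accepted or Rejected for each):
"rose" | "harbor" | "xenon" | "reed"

Accepted, Accepted, Rejected, Accepted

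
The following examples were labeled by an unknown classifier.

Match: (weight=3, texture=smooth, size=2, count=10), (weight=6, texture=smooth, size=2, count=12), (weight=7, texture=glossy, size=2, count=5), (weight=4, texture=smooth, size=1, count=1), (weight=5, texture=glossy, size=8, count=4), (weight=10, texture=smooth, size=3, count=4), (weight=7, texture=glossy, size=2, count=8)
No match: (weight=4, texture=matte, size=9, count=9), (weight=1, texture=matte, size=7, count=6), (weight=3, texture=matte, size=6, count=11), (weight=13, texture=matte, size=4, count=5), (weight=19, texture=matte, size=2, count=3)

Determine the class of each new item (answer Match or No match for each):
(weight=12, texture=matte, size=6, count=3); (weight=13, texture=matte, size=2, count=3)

No match, No match

Comparing the two groups points to one rule — texture is not matte.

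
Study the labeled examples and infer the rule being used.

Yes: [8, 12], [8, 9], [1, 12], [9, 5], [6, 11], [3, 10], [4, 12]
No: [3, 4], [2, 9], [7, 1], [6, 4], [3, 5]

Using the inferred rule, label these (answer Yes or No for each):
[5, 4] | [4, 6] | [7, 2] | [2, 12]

Every 'Yes' example satisfies: sum ≥ 13. None of the 'No' examples do.
No: [5, 4], since 5+4 = 9.
No: [4, 6], since 4+6 = 10.
No: [7, 2], since 7+2 = 9.
Yes: [2, 12], since 2+12 = 14.

No, No, No, Yes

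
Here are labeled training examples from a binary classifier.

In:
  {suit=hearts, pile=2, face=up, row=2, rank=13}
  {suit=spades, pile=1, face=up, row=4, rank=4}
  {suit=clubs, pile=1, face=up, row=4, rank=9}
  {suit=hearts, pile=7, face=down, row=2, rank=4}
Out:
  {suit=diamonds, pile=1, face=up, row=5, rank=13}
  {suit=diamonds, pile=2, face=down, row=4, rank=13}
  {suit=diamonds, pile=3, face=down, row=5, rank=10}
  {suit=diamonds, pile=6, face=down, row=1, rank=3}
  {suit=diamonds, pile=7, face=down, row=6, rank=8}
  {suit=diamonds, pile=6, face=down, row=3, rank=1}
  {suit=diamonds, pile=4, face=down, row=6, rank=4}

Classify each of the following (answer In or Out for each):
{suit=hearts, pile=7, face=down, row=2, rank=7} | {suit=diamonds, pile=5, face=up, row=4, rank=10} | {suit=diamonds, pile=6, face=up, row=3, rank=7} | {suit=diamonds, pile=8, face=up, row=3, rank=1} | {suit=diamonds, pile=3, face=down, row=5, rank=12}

In, Out, Out, Out, Out

A rule that fits every label: suit is not diamonds — true of each 'In' example, false of each 'Out' one.
{suit=hearts, pile=7, face=down, row=2, rank=7} — suit is hearts, hence In. {suit=diamonds, pile=5, face=up, row=4, rank=10} — suit is diamonds, hence Out. {suit=diamonds, pile=6, face=up, row=3, rank=7} — suit is diamonds, hence Out. {suit=diamonds, pile=8, face=up, row=3, rank=1} — suit is diamonds, hence Out. {suit=diamonds, pile=3, face=down, row=5, rank=12} — suit is diamonds, hence Out.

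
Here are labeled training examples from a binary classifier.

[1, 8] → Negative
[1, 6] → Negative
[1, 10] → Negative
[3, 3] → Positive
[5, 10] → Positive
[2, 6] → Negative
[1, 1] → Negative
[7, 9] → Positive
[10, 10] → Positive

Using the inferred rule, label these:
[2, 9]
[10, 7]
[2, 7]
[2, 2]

The rule appears to be: first ≥ 3.
[2, 9]: Negative (first 2).
[10, 7]: Positive (first 10).
[2, 7]: Negative (first 2).
[2, 2]: Negative (first 2).

Negative, Positive, Negative, Negative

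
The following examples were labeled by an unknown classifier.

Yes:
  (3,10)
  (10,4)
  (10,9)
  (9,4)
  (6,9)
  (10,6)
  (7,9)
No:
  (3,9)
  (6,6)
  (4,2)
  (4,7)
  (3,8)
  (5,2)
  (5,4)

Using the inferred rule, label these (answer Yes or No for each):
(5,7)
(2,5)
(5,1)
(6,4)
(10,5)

No, No, No, No, Yes

The rule appears to be: sum ≥ 13.
No: (5,7), since 5+7 = 12.
No: (2,5), since 2+5 = 7.
No: (5,1), since 5+1 = 6.
No: (6,4), since 6+4 = 10.
Yes: (10,5), since 10+5 = 15.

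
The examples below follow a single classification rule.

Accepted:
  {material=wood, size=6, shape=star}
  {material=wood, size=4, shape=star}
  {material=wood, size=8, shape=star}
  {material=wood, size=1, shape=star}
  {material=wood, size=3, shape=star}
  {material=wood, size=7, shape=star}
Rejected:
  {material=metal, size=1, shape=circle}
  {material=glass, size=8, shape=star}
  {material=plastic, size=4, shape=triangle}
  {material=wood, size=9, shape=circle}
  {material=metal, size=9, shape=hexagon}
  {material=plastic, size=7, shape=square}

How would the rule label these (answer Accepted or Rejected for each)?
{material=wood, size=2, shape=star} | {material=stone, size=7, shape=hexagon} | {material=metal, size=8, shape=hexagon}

Accepted, Rejected, Rejected

The rule appears to be: shape is star AND material is wood.
{material=wood, size=2, shape=star}: shape is star, material is wood — passes, so Accepted.
{material=stone, size=7, shape=hexagon}: shape is hexagon, material is stone — does not satisfy this, so Rejected.
{material=metal, size=8, shape=hexagon}: shape is hexagon, material is metal — does not satisfy this, so Rejected.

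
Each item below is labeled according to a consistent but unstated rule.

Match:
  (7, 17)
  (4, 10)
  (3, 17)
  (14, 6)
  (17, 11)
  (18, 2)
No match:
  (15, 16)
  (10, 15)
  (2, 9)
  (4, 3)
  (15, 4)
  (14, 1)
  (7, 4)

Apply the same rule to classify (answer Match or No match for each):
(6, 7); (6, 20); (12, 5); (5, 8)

No match, Match, No match, No match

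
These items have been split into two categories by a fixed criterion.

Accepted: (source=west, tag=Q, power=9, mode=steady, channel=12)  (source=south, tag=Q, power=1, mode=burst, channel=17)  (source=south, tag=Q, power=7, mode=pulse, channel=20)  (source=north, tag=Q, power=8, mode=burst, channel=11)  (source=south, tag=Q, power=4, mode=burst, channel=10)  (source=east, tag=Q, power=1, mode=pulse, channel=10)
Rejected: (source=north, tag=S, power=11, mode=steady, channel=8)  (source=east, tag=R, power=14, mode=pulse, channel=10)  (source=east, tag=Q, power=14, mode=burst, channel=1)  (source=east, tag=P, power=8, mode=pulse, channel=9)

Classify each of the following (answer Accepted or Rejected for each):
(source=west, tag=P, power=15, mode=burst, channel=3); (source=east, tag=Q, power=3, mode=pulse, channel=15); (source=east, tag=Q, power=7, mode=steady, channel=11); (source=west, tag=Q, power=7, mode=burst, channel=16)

Rejected, Accepted, Accepted, Accepted

'Accepted' ⟺ tag is Q AND power ≤ 9.
Rejected: (source=west, tag=P, power=15, mode=burst, channel=3), since tag is P, power = 15.
Accepted: (source=east, tag=Q, power=3, mode=pulse, channel=15), since tag is Q, power = 3.
Accepted: (source=east, tag=Q, power=7, mode=steady, channel=11), since tag is Q, power = 7.
Accepted: (source=west, tag=Q, power=7, mode=burst, channel=16), since tag is Q, power = 7.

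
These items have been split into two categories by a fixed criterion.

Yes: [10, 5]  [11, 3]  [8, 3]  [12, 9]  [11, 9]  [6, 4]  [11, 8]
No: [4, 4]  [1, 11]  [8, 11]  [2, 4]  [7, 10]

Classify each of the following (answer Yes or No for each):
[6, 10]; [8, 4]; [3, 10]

No, Yes, No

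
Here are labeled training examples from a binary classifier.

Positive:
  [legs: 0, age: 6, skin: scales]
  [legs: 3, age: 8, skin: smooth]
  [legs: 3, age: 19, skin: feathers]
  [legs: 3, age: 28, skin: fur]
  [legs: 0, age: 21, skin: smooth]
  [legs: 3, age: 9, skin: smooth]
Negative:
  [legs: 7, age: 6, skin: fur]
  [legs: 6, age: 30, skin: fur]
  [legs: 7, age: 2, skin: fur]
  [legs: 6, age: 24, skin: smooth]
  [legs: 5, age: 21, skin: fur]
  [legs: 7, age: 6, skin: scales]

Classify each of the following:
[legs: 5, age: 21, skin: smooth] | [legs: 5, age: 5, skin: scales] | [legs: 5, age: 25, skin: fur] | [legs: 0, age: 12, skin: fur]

Negative, Negative, Negative, Positive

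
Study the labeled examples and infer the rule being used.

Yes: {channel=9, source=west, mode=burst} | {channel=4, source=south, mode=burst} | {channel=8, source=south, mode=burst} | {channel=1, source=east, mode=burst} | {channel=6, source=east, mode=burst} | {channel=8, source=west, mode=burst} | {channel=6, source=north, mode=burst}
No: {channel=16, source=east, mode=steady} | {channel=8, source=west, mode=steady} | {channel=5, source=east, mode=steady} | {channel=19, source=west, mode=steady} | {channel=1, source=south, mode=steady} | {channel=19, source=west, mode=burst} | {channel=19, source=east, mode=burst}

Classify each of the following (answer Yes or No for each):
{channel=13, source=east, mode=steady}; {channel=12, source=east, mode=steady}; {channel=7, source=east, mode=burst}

'Yes' ⟺ mode is burst AND channel ≤ 9.
No: {channel=13, source=east, mode=steady}, since mode is steady, channel = 13. No: {channel=12, source=east, mode=steady}, since mode is steady, channel = 12. Yes: {channel=7, source=east, mode=burst}, since mode is burst, channel = 7.

No, No, Yes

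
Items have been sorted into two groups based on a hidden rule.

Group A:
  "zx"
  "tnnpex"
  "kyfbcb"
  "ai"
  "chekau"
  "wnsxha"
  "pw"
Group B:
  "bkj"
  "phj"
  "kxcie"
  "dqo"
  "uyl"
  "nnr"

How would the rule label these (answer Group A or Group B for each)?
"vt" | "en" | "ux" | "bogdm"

A rule that fits every label: even length — true of each 'Group A' example, false of each 'Group B' one.
"vt" — length 2, hence Group A. "en" — length 2, hence Group A. "ux" — length 2, hence Group A. "bogdm" — length 5, hence Group B.

Group A, Group A, Group A, Group B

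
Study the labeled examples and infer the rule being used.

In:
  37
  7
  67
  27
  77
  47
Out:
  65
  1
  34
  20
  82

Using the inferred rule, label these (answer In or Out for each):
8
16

Out, Out

One predicate separates the groups cleanly: ends in digit 7.
8: last digit 8, does not satisfy this → Out.
16: last digit 6, does not satisfy this → Out.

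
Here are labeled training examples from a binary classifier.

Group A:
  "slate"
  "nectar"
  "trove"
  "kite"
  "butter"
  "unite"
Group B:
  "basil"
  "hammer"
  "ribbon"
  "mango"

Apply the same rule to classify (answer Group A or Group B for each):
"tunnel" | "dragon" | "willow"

The pattern is that an item is 'Group A' exactly when: contains 't'.
"tunnel": has 't' — qualifies, so Group A. "dragon": no 't' — doesn't qualify, so Group B. "willow": no 't' — doesn't qualify, so Group B.

Group A, Group B, Group B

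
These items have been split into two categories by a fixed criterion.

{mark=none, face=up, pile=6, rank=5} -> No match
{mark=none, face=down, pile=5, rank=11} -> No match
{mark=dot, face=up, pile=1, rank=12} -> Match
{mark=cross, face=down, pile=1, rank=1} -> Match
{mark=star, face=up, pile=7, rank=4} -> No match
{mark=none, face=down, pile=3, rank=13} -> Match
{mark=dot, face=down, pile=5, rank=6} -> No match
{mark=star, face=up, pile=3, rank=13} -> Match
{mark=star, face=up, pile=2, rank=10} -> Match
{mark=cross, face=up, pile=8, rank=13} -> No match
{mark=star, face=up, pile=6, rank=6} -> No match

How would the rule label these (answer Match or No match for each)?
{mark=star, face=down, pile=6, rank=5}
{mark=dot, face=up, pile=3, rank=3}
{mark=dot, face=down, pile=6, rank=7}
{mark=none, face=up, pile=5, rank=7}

No match, Match, No match, No match

Rule: pile ≤ 3. This holds for each 'Match' example and fails for each 'No match' one.
{mark=star, face=down, pile=6, rank=5} → pile = 6 → No match. {mark=dot, face=up, pile=3, rank=3} → pile = 3 → Match. {mark=dot, face=down, pile=6, rank=7} → pile = 6 → No match. {mark=none, face=up, pile=5, rank=7} → pile = 5 → No match.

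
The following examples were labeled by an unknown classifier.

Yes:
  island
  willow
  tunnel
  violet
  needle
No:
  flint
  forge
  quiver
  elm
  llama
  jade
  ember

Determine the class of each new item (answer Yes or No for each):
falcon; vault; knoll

Yes, No, No

One predicate separates the groups cleanly: even length AND contains 'l'.
falcon → length 6, has 'l' → Yes. vault → length 5, has 'l' → No. knoll → length 5, has 'l' → No.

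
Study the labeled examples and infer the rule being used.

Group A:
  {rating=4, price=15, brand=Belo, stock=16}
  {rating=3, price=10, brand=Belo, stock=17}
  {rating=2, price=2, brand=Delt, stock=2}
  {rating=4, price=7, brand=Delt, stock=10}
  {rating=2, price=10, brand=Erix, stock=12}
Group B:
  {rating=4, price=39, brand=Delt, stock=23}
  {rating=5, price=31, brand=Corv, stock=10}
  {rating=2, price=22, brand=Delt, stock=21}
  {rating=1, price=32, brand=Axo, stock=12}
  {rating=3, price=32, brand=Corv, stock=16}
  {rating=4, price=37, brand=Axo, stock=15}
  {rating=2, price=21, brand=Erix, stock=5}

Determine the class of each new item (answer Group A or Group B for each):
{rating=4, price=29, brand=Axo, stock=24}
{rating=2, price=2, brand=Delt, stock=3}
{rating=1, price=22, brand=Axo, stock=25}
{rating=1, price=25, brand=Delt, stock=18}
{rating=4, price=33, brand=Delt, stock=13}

Group B, Group A, Group B, Group B, Group B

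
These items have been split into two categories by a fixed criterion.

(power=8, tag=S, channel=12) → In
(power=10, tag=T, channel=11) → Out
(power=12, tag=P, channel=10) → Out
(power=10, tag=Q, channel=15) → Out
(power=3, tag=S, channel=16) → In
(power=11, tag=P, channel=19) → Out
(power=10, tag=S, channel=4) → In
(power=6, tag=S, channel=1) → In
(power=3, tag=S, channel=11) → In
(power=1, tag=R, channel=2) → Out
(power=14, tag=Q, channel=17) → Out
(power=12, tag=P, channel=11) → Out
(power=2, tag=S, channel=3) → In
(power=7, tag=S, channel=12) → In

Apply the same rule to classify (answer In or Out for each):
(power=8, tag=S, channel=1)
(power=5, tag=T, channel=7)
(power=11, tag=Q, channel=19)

Rule: tag is S. This holds for each 'In' example and fails for each 'Out' one.
(power=8, tag=S, channel=1) → tag is S → In. (power=5, tag=T, channel=7) → tag is T → Out. (power=11, tag=Q, channel=19) → tag is Q → Out.

In, Out, Out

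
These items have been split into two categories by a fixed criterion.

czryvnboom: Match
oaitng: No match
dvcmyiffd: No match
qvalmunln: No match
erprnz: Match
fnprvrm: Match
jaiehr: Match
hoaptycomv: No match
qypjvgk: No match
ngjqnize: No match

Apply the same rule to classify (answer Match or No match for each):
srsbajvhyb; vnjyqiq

Match, No match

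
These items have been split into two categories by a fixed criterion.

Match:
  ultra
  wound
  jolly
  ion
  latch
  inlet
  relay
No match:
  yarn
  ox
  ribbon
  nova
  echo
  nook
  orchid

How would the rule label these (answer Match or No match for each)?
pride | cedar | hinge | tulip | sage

'Match' ⟺ odd length.
pride: length 5, has this property → Match. cedar: length 5, has this property → Match. hinge: length 5, has this property → Match. tulip: length 5, has this property → Match. sage: length 4, fails this test → No match.

Match, Match, Match, Match, No match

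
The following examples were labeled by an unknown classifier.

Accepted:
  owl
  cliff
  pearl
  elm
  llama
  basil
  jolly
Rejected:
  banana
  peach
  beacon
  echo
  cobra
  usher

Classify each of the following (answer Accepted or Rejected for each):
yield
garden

Accepted, Rejected

The classifier is using: contains 'l'.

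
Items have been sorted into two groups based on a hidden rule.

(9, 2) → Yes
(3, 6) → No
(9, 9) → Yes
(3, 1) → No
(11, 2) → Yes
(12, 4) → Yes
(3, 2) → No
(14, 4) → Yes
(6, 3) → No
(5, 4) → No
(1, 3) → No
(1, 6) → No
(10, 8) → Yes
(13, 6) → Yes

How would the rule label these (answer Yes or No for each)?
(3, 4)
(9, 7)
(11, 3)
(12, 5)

No, Yes, Yes, Yes

One predicate separates the groups cleanly: sum ≥ 11.
(3, 4): 3+4 = 7 — lacks this property, so No.
(9, 7): 9+7 = 16 — meets the rule, so Yes.
(11, 3): 11+3 = 14 — meets the rule, so Yes.
(12, 5): 12+5 = 17 — meets the rule, so Yes.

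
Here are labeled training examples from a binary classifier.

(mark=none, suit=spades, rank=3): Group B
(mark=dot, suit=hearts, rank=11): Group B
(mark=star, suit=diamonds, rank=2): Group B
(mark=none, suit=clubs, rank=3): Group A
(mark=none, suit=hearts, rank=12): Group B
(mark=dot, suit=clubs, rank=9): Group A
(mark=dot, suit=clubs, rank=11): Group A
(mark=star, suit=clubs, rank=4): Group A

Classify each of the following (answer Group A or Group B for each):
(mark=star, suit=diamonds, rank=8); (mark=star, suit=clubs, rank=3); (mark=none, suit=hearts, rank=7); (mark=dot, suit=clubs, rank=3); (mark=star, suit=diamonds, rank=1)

Rule: suit is clubs. This holds for each 'Group A' example and fails for each 'Group B' one.
(mark=star, suit=diamonds, rank=8): suit is diamonds — fails the rule, so Group B.
(mark=star, suit=clubs, rank=3): suit is clubs — fits, so Group A.
(mark=none, suit=hearts, rank=7): suit is hearts — fails the rule, so Group B.
(mark=dot, suit=clubs, rank=3): suit is clubs — fits, so Group A.
(mark=star, suit=diamonds, rank=1): suit is diamonds — fails the rule, so Group B.

Group B, Group A, Group B, Group A, Group B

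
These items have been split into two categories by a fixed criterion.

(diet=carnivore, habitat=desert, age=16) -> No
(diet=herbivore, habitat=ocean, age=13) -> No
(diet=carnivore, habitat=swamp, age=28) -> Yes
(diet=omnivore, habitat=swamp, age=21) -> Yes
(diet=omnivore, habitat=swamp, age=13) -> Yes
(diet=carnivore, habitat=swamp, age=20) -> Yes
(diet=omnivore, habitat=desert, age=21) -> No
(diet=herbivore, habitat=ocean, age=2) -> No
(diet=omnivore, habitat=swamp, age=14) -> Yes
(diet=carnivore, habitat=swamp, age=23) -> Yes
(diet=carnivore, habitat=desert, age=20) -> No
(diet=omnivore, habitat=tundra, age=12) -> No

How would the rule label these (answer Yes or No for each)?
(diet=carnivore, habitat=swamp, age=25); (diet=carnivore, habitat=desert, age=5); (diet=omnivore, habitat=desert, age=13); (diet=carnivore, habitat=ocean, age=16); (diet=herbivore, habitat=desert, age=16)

Every 'Yes' example satisfies: habitat is swamp. None of the 'No' examples do.

Yes, No, No, No, No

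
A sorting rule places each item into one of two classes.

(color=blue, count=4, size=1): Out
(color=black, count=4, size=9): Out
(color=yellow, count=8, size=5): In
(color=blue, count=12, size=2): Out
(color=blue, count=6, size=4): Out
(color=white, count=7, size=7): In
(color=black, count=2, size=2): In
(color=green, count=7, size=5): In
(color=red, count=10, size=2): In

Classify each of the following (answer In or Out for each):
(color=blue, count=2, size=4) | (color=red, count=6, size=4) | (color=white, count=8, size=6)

The rule appears to be: color is not blue AND size ≤ 7.

Out, In, In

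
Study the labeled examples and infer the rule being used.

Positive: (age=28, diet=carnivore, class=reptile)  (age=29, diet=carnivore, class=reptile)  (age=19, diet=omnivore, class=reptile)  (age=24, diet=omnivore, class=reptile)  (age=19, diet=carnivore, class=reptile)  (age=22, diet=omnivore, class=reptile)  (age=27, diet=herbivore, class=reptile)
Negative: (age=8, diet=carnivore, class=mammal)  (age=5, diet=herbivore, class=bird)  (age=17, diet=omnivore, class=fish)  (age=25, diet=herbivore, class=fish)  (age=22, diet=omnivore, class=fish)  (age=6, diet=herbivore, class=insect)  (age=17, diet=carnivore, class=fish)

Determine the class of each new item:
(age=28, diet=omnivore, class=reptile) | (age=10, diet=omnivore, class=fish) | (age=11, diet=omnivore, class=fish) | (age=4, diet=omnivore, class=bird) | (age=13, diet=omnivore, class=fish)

The pattern is that an item is 'Positive' exactly when: class is reptile.
Positive: (age=28, diet=omnivore, class=reptile), since class is reptile. Negative: (age=10, diet=omnivore, class=fish), since class is fish. Negative: (age=11, diet=omnivore, class=fish), since class is fish. Negative: (age=4, diet=omnivore, class=bird), since class is bird. Negative: (age=13, diet=omnivore, class=fish), since class is fish.

Positive, Negative, Negative, Negative, Negative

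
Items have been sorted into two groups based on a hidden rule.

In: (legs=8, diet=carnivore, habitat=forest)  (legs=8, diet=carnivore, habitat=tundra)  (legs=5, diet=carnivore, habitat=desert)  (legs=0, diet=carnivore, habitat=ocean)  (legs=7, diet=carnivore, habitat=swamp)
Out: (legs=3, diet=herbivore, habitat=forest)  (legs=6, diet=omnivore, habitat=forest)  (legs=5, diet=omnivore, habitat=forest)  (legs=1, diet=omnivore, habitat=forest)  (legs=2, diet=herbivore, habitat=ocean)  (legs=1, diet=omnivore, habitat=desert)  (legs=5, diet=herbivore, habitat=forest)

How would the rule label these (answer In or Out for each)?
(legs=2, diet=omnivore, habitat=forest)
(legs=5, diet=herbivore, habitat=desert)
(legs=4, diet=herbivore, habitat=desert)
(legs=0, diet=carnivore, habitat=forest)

Out, Out, Out, In

Checking candidate rules against both groups, what survives is: diet is carnivore.
Out: (legs=2, diet=omnivore, habitat=forest), since diet is omnivore. Out: (legs=5, diet=herbivore, habitat=desert), since diet is herbivore. Out: (legs=4, diet=herbivore, habitat=desert), since diet is herbivore. In: (legs=0, diet=carnivore, habitat=forest), since diet is carnivore.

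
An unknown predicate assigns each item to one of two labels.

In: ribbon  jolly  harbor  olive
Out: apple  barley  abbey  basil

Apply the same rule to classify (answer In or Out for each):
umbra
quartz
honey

Out, Out, In

Comparing the two groups points to one rule — contains 'o'.
umbra: no 'o' — does not fit, so Out. quartz: no 'o' — does not fit, so Out. honey: has 'o' — satisfies this, so In.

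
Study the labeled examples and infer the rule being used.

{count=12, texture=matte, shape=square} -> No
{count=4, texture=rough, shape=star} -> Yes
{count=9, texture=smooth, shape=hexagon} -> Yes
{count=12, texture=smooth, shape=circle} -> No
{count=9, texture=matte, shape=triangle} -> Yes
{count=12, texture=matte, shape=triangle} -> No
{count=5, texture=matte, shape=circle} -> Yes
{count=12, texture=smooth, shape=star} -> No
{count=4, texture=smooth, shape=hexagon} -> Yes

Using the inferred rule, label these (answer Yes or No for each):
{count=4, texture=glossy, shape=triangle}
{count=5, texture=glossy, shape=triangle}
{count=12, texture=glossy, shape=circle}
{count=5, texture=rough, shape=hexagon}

Rule: count ≤ 9. This holds for each 'Yes' example and fails for each 'No' one.
{count=4, texture=glossy, shape=triangle}: Yes (count = 4). {count=5, texture=glossy, shape=triangle}: Yes (count = 5). {count=12, texture=glossy, shape=circle}: No (count = 12). {count=5, texture=rough, shape=hexagon}: Yes (count = 5).

Yes, Yes, No, Yes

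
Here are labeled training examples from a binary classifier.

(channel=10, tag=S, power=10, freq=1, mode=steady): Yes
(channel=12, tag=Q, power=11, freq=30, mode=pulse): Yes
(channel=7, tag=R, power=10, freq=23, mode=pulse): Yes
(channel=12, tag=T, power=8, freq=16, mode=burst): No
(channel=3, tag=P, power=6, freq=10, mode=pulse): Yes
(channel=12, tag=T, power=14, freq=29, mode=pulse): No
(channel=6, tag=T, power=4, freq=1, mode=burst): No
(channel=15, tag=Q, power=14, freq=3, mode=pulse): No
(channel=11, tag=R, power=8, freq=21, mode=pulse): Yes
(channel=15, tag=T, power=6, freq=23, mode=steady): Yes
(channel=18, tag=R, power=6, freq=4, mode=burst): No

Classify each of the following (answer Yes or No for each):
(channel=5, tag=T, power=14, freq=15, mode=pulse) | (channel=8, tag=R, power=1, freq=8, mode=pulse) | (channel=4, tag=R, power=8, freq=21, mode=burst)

No, Yes, No

The rule appears to be: mode is not burst AND power ≤ 11.
No: (channel=5, tag=T, power=14, freq=15, mode=pulse), since mode is pulse, power = 14. Yes: (channel=8, tag=R, power=1, freq=8, mode=pulse), since mode is pulse, power = 1. No: (channel=4, tag=R, power=8, freq=21, mode=burst), since mode is burst, power = 8.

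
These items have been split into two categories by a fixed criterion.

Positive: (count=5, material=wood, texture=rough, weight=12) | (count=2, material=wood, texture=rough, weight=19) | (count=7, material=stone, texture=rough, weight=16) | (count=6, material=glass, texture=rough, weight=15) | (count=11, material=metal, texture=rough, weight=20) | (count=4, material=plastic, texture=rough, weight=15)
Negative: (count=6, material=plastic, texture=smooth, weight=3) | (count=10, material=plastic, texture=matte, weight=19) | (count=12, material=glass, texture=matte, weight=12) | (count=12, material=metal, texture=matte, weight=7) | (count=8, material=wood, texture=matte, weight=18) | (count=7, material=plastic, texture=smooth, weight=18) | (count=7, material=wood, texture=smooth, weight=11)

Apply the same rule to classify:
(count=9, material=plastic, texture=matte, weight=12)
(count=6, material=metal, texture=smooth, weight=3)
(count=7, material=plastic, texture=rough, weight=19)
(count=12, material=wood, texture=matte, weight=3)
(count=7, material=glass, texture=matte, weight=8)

The pattern is that an item is 'Positive' exactly when: texture is rough.
(count=9, material=plastic, texture=matte, weight=12) → texture is matte → Negative. (count=6, material=metal, texture=smooth, weight=3) → texture is smooth → Negative. (count=7, material=plastic, texture=rough, weight=19) → texture is rough → Positive. (count=12, material=wood, texture=matte, weight=3) → texture is matte → Negative. (count=7, material=glass, texture=matte, weight=8) → texture is matte → Negative.

Negative, Negative, Positive, Negative, Negative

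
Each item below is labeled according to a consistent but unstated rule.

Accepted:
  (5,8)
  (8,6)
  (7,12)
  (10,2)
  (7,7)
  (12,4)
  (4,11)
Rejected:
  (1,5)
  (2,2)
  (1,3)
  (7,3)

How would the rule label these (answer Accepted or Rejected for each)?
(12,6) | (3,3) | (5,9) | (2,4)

The rule appears to be: sum ≥ 12.
(12,6): 12+6 = 18 — fits, so Accepted.
(3,3): 3+3 = 6 — does not pass, so Rejected.
(5,9): 5+9 = 14 — fits, so Accepted.
(2,4): 2+4 = 6 — does not pass, so Rejected.

Accepted, Rejected, Accepted, Rejected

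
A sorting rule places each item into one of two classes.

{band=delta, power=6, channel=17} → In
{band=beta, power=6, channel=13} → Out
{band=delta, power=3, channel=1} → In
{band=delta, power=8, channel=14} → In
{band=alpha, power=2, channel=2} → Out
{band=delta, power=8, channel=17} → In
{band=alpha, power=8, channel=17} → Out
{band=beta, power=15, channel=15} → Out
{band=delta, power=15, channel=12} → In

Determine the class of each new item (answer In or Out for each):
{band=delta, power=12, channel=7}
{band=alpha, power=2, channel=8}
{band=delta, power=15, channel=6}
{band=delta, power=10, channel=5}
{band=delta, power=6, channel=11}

Rule: band is delta. This holds for each 'In' example and fails for each 'Out' one.

In, Out, In, In, In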